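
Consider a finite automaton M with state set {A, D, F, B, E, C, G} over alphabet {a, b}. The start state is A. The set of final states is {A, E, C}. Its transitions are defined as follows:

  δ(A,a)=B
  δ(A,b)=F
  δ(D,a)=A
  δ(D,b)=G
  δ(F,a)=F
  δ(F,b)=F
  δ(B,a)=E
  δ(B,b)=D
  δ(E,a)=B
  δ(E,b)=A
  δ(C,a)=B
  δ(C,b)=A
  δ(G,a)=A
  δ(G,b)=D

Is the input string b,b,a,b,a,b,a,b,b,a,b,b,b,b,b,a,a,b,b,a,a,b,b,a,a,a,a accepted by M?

No

A → F → F → F → F → F → F → F → F → F → F → F → F → F → F → F → F → F → F → F → F → F → F → F → F → F → F → F
End state F is not accepting.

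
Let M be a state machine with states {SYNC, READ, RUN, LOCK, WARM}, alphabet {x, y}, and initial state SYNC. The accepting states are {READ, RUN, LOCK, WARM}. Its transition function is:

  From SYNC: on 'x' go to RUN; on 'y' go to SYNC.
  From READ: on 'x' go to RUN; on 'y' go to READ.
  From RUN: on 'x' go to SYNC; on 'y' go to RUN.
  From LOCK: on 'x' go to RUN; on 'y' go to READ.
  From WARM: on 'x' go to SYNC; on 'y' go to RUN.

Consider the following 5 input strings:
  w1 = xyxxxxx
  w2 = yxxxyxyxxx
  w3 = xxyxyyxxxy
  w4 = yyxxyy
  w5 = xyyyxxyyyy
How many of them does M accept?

w1:
  start at SYNC
  read 'x': SYNC → RUN
  read 'y': RUN → RUN
  read 'x': RUN → SYNC
  read 'x': SYNC → RUN
  read 'x': RUN → SYNC
  read 'x': SYNC → RUN
  read 'x': RUN → SYNC
  end SYNC, rejected
w2:
  start at SYNC
  read 'y': SYNC → SYNC
  read 'x': SYNC → RUN
  read 'x': RUN → SYNC
  read 'x': SYNC → RUN
  read 'y': RUN → RUN
  read 'x': RUN → SYNC
  read 'y': SYNC → SYNC
  read 'x': SYNC → RUN
  read 'x': RUN → SYNC
  read 'x': SYNC → RUN
  end RUN, accepted
w3:
  start at SYNC
  read 'x': SYNC → RUN
  read 'x': RUN → SYNC
  read 'y': SYNC → SYNC
  read 'x': SYNC → RUN
  read 'y': RUN → RUN
  read 'y': RUN → RUN
  read 'x': RUN → SYNC
  read 'x': SYNC → RUN
  read 'x': RUN → SYNC
  read 'y': SYNC → SYNC
  end SYNC, rejected
w4:
  start at SYNC
  read 'y': SYNC → SYNC
  read 'y': SYNC → SYNC
  read 'x': SYNC → RUN
  read 'x': RUN → SYNC
  read 'y': SYNC → SYNC
  read 'y': SYNC → SYNC
  end SYNC, rejected
w5:
  start at SYNC
  read 'x': SYNC → RUN
  read 'y': RUN → RUN
  read 'y': RUN → RUN
  read 'y': RUN → RUN
  read 'x': RUN → SYNC
  read 'x': SYNC → RUN
  read 'y': RUN → RUN
  read 'y': RUN → RUN
  read 'y': RUN → RUN
  read 'y': RUN → RUN
  end RUN, accepted

2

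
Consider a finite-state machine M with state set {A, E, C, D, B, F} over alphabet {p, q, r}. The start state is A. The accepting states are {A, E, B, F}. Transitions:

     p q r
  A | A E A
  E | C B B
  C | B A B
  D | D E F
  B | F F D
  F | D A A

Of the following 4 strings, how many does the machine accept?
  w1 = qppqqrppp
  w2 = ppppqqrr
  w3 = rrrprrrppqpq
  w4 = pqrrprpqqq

4

w1:
  start at A
  read 'q': A → E
  read 'p': E → C
  read 'p': C → B
  read 'q': B → F
  read 'q': F → A
  read 'r': A → A
  read 'p': A → A
  read 'p': A → A
  read 'p': A → A
  end A, accepted
w2:
  start at A
  read 'p': A → A
  read 'p': A → A
  read 'p': A → A
  read 'p': A → A
  read 'q': A → E
  read 'q': E → B
  read 'r': B → D
  read 'r': D → F
  end F, accepted
w3:
  start at A
  read 'r': A → A
  read 'r': A → A
  read 'r': A → A
  read 'p': A → A
  read 'r': A → A
  read 'r': A → A
  read 'r': A → A
  read 'p': A → A
  read 'p': A → A
  read 'q': A → E
  read 'p': E → C
  read 'q': C → A
  end A, accepted
w4:
  start at A
  read 'p': A → A
  read 'q': A → E
  read 'r': E → B
  read 'r': B → D
  read 'p': D → D
  read 'r': D → F
  read 'p': F → D
  read 'q': D → E
  read 'q': E → B
  read 'q': B → F
  end F, accepted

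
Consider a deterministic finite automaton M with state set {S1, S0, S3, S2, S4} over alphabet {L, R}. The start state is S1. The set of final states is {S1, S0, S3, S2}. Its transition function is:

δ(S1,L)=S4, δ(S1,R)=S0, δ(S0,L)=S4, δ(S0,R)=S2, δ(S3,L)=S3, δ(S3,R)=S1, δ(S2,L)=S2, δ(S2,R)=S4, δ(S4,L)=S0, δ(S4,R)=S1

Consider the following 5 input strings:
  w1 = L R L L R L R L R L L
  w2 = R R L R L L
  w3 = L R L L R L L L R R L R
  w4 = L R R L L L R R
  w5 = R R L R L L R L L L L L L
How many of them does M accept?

4

w1:
  start at S1
  read 'L': S1 → S4
  read 'R': S4 → S1
  read 'L': S1 → S4
  read 'L': S4 → S0
  read 'R': S0 → S2
  read 'L': S2 → S2
  read 'R': S2 → S4
  read 'L': S4 → S0
  read 'R': S0 → S2
  read 'L': S2 → S2
  read 'L': S2 → S2
  end S2, accepted
w2:
  start at S1
  read 'R': S1 → S0
  read 'R': S0 → S2
  read 'L': S2 → S2
  read 'R': S2 → S4
  read 'L': S4 → S0
  read 'L': S0 → S4
  end S4, rejected
w3:
  start at S1
  read 'L': S1 → S4
  read 'R': S4 → S1
  read 'L': S1 → S4
  read 'L': S4 → S0
  read 'R': S0 → S2
  read 'L': S2 → S2
  read 'L': S2 → S2
  read 'L': S2 → S2
  read 'R': S2 → S4
  read 'R': S4 → S1
  read 'L': S1 → S4
  read 'R': S4 → S1
  end S1, accepted
w4:
  start at S1
  read 'L': S1 → S4
  read 'R': S4 → S1
  read 'R': S1 → S0
  read 'L': S0 → S4
  read 'L': S4 → S0
  read 'L': S0 → S4
  read 'R': S4 → S1
  read 'R': S1 → S0
  end S0, accepted
w5:
  start at S1
  read 'R': S1 → S0
  read 'R': S0 → S2
  read 'L': S2 → S2
  read 'R': S2 → S4
  read 'L': S4 → S0
  read 'L': S0 → S4
  read 'R': S4 → S1
  read 'L': S1 → S4
  read 'L': S4 → S0
  read 'L': S0 → S4
  read 'L': S4 → S0
  read 'L': S0 → S4
  read 'L': S4 → S0
  end S0, accepted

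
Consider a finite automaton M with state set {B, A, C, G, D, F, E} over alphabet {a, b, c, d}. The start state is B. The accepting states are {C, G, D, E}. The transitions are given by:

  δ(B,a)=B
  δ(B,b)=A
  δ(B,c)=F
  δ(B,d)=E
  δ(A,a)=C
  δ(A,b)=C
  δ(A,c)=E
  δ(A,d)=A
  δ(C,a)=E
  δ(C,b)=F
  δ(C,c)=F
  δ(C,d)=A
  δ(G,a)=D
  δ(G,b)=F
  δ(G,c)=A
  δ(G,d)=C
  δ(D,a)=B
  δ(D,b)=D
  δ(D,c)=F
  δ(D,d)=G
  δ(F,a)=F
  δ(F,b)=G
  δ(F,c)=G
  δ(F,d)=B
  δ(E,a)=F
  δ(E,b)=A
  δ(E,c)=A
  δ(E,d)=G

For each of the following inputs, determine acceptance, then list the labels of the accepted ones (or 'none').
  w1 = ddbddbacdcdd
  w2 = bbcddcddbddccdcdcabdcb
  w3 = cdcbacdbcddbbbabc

w1, w2

w1:
  start at B
  read 'd': B → E
  read 'd': E → G
  read 'b': G → F
  read 'd': F → B
  read 'd': B → E
  read 'b': E → A
  read 'a': A → C
  read 'c': C → F
  read 'd': F → B
  read 'c': B → F
  read 'd': F → B
  read 'd': B → E
  end E, accepted
w2:
  start at B
  read 'b': B → A
  read 'b': A → C
  read 'c': C → F
  read 'd': F → B
  read 'd': B → E
  read 'c': E → A
  read 'd': A → A
  read 'd': A → A
  read 'b': A → C
  read 'd': C → A
  read 'd': A → A
  read 'c': A → E
  read 'c': E → A
  read 'd': A → A
  read 'c': A → E
  read 'd': E → G
  read 'c': G → A
  read 'a': A → C
  read 'b': C → F
  read 'd': F → B
  read 'c': B → F
  read 'b': F → G
  end G, accepted
w3:
  start at B
  read 'c': B → F
  read 'd': F → B
  read 'c': B → F
  read 'b': F → G
  read 'a': G → D
  read 'c': D → F
  read 'd': F → B
  read 'b': B → A
  read 'c': A → E
  read 'd': E → G
  read 'd': G → C
  read 'b': C → F
  read 'b': F → G
  read 'b': G → F
  read 'a': F → F
  read 'b': F → G
  read 'c': G → A
  end A, rejected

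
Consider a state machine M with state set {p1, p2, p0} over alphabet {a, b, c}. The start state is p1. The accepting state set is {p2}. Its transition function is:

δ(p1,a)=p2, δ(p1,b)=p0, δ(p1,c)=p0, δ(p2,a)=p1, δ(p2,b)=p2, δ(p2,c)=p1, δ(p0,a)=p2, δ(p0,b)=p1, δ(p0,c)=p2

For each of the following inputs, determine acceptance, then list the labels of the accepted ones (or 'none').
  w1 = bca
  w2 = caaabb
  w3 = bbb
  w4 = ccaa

w2, w4

w1: Trace: p1 -b-> p0 -c-> p2 -a-> p1  → end p1, rejected
w2: Trace: p1 -c-> p0 -a-> p2 -a-> p1 -a-> p2 -b-> p2 -b-> p2  → end p2, accepted
w3: Trace: p1 -b-> p0 -b-> p1 -b-> p0  → end p0, rejected
w4: Trace: p1 -c-> p0 -c-> p2 -a-> p1 -a-> p2  → end p2, accepted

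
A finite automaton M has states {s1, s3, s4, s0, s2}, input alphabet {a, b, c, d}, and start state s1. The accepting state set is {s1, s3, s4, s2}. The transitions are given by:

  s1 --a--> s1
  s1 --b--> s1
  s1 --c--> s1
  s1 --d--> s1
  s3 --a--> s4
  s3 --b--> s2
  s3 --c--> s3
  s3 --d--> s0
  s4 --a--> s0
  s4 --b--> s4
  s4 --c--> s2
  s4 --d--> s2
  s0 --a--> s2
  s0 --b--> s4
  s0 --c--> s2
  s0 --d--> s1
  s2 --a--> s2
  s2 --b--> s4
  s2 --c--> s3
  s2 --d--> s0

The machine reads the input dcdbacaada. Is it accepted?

Yes

Trace: s1 -d-> s1 -c-> s1 -d-> s1 -b-> s1 -a-> s1 -c-> s1 -a-> s1 -a-> s1 -d-> s1 -a-> s1
End state s1 is accepting.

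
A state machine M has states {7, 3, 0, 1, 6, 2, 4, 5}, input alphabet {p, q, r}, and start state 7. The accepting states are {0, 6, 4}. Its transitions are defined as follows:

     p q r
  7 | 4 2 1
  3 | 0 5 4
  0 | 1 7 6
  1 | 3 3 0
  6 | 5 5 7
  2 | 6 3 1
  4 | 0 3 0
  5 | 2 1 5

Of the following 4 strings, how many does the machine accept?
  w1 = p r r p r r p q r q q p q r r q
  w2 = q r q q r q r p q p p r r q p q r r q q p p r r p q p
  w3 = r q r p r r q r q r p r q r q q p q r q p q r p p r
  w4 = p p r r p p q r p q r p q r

3

w1: 7 → 4 → 0 → 6 → 5 → 5 → 5 → 2 → 3 → 4 → 3 → 5 → 2 → 3 → 4 → 0 → 7  → end 7, rejected
w2: 7 → 2 → 1 → 3 → 5 → 5 → 1 → 0 → 1 → 3 → 0 → 1 → 0 → 6 → 5 → 2 → 3 → 4 → 0 → 7 → 2 → 6 → 5 → 5 → 5 → 2 → 3 → 0  → end 0, accepted
w3: 7 → 1 → 3 → 4 → 0 → 6 → 7 → 2 → 1 → 3 → 4 → 0 → 6 → 5 → 5 → 1 → 3 → 0 → 7 → 1 → 3 → 0 → 7 → 1 → 3 → 0 → 6  → end 6, accepted
w4: 7 → 4 → 0 → 6 → 7 → 4 → 0 → 7 → 1 → 3 → 5 → 5 → 2 → 3 → 4  → end 4, accepted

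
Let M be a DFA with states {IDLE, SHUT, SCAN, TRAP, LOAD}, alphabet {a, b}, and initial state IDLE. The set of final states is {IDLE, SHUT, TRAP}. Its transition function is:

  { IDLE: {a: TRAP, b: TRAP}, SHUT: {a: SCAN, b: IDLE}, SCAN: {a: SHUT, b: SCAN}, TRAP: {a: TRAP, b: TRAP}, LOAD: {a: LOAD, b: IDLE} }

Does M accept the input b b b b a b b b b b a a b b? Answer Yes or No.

IDLE → TRAP → TRAP → TRAP → TRAP → TRAP → TRAP → TRAP → TRAP → TRAP → TRAP → TRAP → TRAP → TRAP → TRAP
End state TRAP is accepting.

Yes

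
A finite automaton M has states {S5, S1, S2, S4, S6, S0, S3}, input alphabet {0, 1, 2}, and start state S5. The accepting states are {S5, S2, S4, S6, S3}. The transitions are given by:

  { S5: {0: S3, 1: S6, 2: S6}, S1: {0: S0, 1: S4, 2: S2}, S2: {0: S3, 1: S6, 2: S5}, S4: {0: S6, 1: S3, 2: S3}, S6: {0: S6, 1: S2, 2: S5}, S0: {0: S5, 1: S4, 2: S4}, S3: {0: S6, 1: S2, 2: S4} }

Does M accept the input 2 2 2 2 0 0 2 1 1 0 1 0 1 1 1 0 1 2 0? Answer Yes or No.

Yes

S5 → S6 → S5 → S6 → S5 → S3 → S6 → S5 → S6 → S2 → S3 → S2 → S3 → S2 → S6 → S2 → S3 → S2 → S5 → S3
End state S3 is accepting.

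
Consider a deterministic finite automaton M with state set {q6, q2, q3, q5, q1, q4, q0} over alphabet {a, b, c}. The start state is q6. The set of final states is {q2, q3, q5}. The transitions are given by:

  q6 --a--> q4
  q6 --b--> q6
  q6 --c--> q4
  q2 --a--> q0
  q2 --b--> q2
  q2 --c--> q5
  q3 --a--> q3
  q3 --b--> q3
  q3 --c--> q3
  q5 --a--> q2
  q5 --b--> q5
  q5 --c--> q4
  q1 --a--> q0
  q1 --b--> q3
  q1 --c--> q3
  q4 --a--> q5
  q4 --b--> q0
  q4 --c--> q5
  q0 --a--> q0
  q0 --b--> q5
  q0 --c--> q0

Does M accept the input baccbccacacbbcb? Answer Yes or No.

Trace: q6 -b-> q6 -a-> q4 -c-> q5 -c-> q4 -b-> q0 -c-> q0 -c-> q0 -a-> q0 -c-> q0 -a-> q0 -c-> q0 -b-> q5 -b-> q5 -c-> q4 -b-> q0
End state q0 is not accepting.

No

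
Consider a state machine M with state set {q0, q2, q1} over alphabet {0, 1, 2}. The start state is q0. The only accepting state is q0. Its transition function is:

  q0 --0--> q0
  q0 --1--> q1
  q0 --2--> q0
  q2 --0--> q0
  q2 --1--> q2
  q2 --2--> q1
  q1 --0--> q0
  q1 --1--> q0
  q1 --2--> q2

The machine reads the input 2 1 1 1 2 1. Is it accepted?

No

start at q0
read '2': q0 → q0
read '1': q0 → q1
read '1': q1 → q0
read '1': q0 → q1
read '2': q1 → q2
read '1': q2 → q2
End state q2 is not accepting.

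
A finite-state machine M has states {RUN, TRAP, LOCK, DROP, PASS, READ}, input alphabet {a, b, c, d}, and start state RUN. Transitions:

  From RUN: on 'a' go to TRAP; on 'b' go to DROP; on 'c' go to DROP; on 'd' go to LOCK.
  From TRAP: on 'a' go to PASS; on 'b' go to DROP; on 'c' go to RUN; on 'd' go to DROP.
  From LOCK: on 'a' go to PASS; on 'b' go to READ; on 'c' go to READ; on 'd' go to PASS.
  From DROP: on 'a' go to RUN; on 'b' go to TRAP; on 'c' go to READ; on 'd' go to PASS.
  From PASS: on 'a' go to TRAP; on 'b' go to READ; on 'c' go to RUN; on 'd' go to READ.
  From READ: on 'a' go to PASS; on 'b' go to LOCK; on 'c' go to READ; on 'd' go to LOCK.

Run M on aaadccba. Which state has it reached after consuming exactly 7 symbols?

LOCK

start at RUN
read 'a': RUN → TRAP
read 'a': TRAP → PASS
read 'a': PASS → TRAP
read 'd': TRAP → DROP
read 'c': DROP → READ
read 'c': READ → READ
read 'b': READ → LOCK
After 7 symbols: LOCK.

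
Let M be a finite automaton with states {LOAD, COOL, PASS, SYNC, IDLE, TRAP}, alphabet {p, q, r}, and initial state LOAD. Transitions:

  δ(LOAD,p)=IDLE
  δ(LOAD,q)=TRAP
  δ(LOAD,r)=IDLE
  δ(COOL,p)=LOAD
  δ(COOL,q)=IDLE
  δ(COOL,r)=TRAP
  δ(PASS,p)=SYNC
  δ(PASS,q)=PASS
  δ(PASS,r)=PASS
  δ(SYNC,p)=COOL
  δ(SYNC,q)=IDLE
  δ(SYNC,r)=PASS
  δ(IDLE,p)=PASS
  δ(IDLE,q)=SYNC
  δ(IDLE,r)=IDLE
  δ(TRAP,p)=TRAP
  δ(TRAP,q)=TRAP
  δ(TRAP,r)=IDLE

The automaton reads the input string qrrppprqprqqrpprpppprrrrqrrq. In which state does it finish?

PASS

start at LOAD
read 'q': LOAD → TRAP
read 'r': TRAP → IDLE
read 'r': IDLE → IDLE
read 'p': IDLE → PASS
read 'p': PASS → SYNC
read 'p': SYNC → COOL
read 'r': COOL → TRAP
read 'q': TRAP → TRAP
read 'p': TRAP → TRAP
read 'r': TRAP → IDLE
read 'q': IDLE → SYNC
read 'q': SYNC → IDLE
read 'r': IDLE → IDLE
read 'p': IDLE → PASS
read 'p': PASS → SYNC
read 'r': SYNC → PASS
read 'p': PASS → SYNC
read 'p': SYNC → COOL
read 'p': COOL → LOAD
read 'p': LOAD → IDLE
read 'r': IDLE → IDLE
read 'r': IDLE → IDLE
read 'r': IDLE → IDLE
read 'r': IDLE → IDLE
read 'q': IDLE → SYNC
read 'r': SYNC → PASS
read 'r': PASS → PASS
read 'q': PASS → PASS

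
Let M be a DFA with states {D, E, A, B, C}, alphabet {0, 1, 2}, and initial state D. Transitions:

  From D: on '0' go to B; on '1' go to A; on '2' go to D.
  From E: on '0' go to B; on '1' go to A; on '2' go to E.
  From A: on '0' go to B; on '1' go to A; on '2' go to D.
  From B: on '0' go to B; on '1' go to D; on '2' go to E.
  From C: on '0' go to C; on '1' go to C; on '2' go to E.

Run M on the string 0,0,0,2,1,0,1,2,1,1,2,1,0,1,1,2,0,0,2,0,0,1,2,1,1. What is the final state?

D → B → B → B → E → A → B → D → D → A → A → D → A → B → D → A → D → B → B → E → B → B → D → D → A → A

A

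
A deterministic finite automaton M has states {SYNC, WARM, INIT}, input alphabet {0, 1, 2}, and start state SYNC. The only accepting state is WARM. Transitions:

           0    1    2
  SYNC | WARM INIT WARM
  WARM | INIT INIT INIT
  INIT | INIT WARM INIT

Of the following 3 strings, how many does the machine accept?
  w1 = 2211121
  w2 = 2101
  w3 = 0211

w1: SYNC → WARM → INIT → WARM → INIT → WARM → INIT → WARM  → end WARM, accepted
w2: SYNC → WARM → INIT → INIT → WARM  → end WARM, accepted
w3: SYNC → WARM → INIT → WARM → INIT  → end INIT, rejected

2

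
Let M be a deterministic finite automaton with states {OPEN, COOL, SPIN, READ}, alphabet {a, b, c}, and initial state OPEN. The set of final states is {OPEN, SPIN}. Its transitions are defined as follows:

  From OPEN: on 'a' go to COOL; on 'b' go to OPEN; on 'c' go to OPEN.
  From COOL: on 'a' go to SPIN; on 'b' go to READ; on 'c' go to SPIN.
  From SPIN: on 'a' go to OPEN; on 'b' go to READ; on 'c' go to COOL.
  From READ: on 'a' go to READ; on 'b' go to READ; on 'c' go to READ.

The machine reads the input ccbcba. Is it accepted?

No

start at OPEN
read 'c': OPEN → OPEN
read 'c': OPEN → OPEN
read 'b': OPEN → OPEN
read 'c': OPEN → OPEN
read 'b': OPEN → OPEN
read 'a': OPEN → COOL
End state COOL is not accepting.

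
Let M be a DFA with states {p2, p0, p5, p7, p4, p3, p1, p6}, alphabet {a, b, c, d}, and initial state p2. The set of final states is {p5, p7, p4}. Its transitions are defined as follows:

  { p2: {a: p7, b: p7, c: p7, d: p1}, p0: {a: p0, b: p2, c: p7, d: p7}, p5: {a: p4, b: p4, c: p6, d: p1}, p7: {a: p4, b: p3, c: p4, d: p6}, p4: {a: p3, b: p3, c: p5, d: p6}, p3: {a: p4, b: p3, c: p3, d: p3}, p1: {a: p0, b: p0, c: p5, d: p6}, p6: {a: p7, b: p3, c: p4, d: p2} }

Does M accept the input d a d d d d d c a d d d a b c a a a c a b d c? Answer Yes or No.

No

p2 → p1 → p0 → p7 → p6 → p2 → p1 → p6 → p4 → p3 → p3 → p3 → p3 → p4 → p3 → p3 → p4 → p3 → p4 → p5 → p4 → p3 → p3 → p3
End state p3 is not accepting.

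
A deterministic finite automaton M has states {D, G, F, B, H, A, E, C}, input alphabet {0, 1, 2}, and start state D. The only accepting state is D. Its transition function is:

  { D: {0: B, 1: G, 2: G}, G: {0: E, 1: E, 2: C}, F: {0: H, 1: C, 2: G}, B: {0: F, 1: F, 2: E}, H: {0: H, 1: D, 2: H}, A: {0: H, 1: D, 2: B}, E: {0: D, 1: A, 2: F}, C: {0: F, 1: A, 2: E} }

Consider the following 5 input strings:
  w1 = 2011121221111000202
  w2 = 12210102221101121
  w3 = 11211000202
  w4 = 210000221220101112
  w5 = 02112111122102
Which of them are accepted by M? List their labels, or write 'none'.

none

w1:
  start at D
  read '2': D → G
  read '0': G → E
  read '1': E → A
  read '1': A → D
  read '1': D → G
  read '2': G → C
  read '1': C → A
  read '2': A → B
  read '2': B → E
  read '1': E → A
  read '1': A → D
  read '1': D → G
  read '1': G → E
  read '0': E → D
  read '0': D → B
  read '0': B → F
  read '2': F → G
  read '0': G → E
  read '2': E → F
  end F, rejected
w2:
  start at D
  read '1': D → G
  read '2': G → C
  read '2': C → E
  read '1': E → A
  read '0': A → H
  read '1': H → D
  read '0': D → B
  read '2': B → E
  read '2': E → F
  read '2': F → G
  read '1': G → E
  read '1': E → A
  read '0': A → H
  read '1': H → D
  read '1': D → G
  read '2': G → C
  read '1': C → A
  end A, rejected
w3:
  start at D
  read '1': D → G
  read '1': G → E
  read '2': E → F
  read '1': F → C
  read '1': C → A
  read '0': A → H
  read '0': H → H
  read '0': H → H
  read '2': H → H
  read '0': H → H
  read '2': H → H
  end H, rejected
w4:
  start at D
  read '2': D → G
  read '1': G → E
  read '0': E → D
  read '0': D → B
  read '0': B → F
  read '0': F → H
  read '2': H → H
  read '2': H → H
  read '1': H → D
  read '2': D → G
  read '2': G → C
  read '0': C → F
  read '1': F → C
  read '0': C → F
  read '1': F → C
  read '1': C → A
  read '1': A → D
  read '2': D → G
  end G, rejected
w5:
  start at D
  read '0': D → B
  read '2': B → E
  read '1': E → A
  read '1': A → D
  read '2': D → G
  read '1': G → E
  read '1': E → A
  read '1': A → D
  read '1': D → G
  read '2': G → C
  read '2': C → E
  read '1': E → A
  read '0': A → H
  read '2': H → H
  end H, rejected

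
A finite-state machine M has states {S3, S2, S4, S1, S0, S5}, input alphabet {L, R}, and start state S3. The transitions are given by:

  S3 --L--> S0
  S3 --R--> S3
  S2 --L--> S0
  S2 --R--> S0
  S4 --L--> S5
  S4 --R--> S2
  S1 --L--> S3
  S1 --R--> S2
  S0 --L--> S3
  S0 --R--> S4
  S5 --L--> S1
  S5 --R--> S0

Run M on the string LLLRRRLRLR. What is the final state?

S4

start at S3
read 'L': S3 → S0
read 'L': S0 → S3
read 'L': S3 → S0
read 'R': S0 → S4
read 'R': S4 → S2
read 'R': S2 → S0
read 'L': S0 → S3
read 'R': S3 → S3
read 'L': S3 → S0
read 'R': S0 → S4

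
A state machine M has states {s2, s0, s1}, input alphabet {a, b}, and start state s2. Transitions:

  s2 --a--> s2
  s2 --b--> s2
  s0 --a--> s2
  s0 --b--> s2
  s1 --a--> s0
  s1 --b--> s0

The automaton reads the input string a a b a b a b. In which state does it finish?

s2

Trace: s2 -a-> s2 -a-> s2 -b-> s2 -a-> s2 -b-> s2 -a-> s2 -b-> s2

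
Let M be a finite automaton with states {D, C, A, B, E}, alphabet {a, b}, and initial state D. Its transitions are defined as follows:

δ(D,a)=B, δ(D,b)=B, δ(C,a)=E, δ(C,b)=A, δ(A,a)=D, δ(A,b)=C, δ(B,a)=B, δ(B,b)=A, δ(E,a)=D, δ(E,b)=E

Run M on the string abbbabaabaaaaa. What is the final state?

B

start at D
read 'a': D → B
read 'b': B → A
read 'b': A → C
read 'b': C → A
read 'a': A → D
read 'b': D → B
read 'a': B → B
read 'a': B → B
read 'b': B → A
read 'a': A → D
read 'a': D → B
read 'a': B → B
read 'a': B → B
read 'a': B → B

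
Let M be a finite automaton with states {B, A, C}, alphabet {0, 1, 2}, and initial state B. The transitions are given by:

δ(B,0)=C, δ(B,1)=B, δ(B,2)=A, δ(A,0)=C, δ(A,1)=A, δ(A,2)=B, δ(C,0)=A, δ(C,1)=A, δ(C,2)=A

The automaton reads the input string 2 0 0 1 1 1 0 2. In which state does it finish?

A

B → A → C → A → A → A → A → C → A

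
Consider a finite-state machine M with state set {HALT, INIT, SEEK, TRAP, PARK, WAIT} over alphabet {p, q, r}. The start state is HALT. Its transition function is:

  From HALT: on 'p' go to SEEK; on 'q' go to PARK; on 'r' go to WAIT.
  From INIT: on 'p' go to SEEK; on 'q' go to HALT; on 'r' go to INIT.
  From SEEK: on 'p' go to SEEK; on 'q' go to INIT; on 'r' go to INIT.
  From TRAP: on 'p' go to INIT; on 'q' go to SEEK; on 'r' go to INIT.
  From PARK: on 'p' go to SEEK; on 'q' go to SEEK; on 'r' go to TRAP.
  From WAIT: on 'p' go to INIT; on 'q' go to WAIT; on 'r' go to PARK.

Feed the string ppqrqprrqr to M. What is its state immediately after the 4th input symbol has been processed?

HALT → SEEK → SEEK → INIT → INIT
After 4 symbols: INIT.

INIT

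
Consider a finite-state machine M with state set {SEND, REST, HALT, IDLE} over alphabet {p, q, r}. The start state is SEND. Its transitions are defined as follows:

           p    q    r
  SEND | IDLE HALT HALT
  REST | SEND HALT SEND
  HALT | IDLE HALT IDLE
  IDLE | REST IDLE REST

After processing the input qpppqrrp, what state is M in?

SEND

Trace: SEND -q-> HALT -p-> IDLE -p-> REST -p-> SEND -q-> HALT -r-> IDLE -r-> REST -p-> SEND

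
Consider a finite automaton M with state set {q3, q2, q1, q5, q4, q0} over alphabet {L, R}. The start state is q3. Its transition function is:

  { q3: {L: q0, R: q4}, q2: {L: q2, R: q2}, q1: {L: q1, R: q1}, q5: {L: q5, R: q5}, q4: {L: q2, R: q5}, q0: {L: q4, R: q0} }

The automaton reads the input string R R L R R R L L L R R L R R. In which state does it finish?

start at q3
read 'R': q3 → q4
read 'R': q4 → q5
read 'L': q5 → q5
read 'R': q5 → q5
read 'R': q5 → q5
read 'R': q5 → q5
read 'L': q5 → q5
read 'L': q5 → q5
read 'L': q5 → q5
read 'R': q5 → q5
read 'R': q5 → q5
read 'L': q5 → q5
read 'R': q5 → q5
read 'R': q5 → q5

q5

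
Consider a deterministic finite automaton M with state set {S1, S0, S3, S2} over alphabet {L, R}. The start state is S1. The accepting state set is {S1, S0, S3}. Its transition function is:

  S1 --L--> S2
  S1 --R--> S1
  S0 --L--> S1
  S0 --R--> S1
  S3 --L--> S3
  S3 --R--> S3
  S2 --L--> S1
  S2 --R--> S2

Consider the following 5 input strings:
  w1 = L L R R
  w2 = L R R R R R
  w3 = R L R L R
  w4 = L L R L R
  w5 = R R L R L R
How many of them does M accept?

w1:
  start at S1
  read 'L': S1 → S2
  read 'L': S2 → S1
  read 'R': S1 → S1
  read 'R': S1 → S1
  end S1, accepted
w2:
  start at S1
  read 'L': S1 → S2
  read 'R': S2 → S2
  read 'R': S2 → S2
  read 'R': S2 → S2
  read 'R': S2 → S2
  read 'R': S2 → S2
  end S2, rejected
w3:
  start at S1
  read 'R': S1 → S1
  read 'L': S1 → S2
  read 'R': S2 → S2
  read 'L': S2 → S1
  read 'R': S1 → S1
  end S1, accepted
w4:
  start at S1
  read 'L': S1 → S2
  read 'L': S2 → S1
  read 'R': S1 → S1
  read 'L': S1 → S2
  read 'R': S2 → S2
  end S2, rejected
w5:
  start at S1
  read 'R': S1 → S1
  read 'R': S1 → S1
  read 'L': S1 → S2
  read 'R': S2 → S2
  read 'L': S2 → S1
  read 'R': S1 → S1
  end S1, accepted

3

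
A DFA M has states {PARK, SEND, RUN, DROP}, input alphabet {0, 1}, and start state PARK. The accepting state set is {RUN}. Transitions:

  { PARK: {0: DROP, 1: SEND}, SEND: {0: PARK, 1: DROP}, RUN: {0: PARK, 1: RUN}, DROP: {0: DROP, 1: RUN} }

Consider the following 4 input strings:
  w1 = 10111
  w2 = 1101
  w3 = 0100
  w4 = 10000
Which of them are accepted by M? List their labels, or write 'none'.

w1, w2

w1:
  start at PARK
  read '1': PARK → SEND
  read '0': SEND → PARK
  read '1': PARK → SEND
  read '1': SEND → DROP
  read '1': DROP → RUN
  end RUN, accepted
w2:
  start at PARK
  read '1': PARK → SEND
  read '1': SEND → DROP
  read '0': DROP → DROP
  read '1': DROP → RUN
  end RUN, accepted
w3:
  start at PARK
  read '0': PARK → DROP
  read '1': DROP → RUN
  read '0': RUN → PARK
  read '0': PARK → DROP
  end DROP, rejected
w4:
  start at PARK
  read '1': PARK → SEND
  read '0': SEND → PARK
  read '0': PARK → DROP
  read '0': DROP → DROP
  read '0': DROP → DROP
  end DROP, rejected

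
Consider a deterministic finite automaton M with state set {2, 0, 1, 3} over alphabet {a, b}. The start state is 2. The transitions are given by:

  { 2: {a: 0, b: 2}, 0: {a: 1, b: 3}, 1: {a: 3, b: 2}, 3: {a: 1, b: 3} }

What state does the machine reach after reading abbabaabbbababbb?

start at 2
read 'a': 2 → 0
read 'b': 0 → 3
read 'b': 3 → 3
read 'a': 3 → 1
read 'b': 1 → 2
read 'a': 2 → 0
read 'a': 0 → 1
read 'b': 1 → 2
read 'b': 2 → 2
read 'b': 2 → 2
read 'a': 2 → 0
read 'b': 0 → 3
read 'a': 3 → 1
read 'b': 1 → 2
read 'b': 2 → 2
read 'b': 2 → 2

2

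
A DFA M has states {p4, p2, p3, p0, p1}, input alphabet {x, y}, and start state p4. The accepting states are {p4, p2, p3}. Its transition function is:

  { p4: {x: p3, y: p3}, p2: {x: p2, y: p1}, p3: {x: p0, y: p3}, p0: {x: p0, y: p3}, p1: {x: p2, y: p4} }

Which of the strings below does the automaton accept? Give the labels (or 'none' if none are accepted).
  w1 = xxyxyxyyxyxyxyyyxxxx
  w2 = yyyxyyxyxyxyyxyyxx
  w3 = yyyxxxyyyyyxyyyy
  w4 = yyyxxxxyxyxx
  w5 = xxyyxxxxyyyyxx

w3

w1: p4 → p3 → p0 → p3 → p0 → p3 → p0 → p3 → p3 → p0 → p3 → p0 → p3 → p0 → p3 → p3 → p3 → p0 → p0 → p0 → p0  → end p0, rejected
w2: p4 → p3 → p3 → p3 → p0 → p3 → p3 → p0 → p3 → p0 → p3 → p0 → p3 → p3 → p0 → p3 → p3 → p0 → p0  → end p0, rejected
w3: p4 → p3 → p3 → p3 → p0 → p0 → p0 → p3 → p3 → p3 → p3 → p3 → p0 → p3 → p3 → p3 → p3  → end p3, accepted
w4: p4 → p3 → p3 → p3 → p0 → p0 → p0 → p0 → p3 → p0 → p3 → p0 → p0  → end p0, rejected
w5: p4 → p3 → p0 → p3 → p3 → p0 → p0 → p0 → p0 → p3 → p3 → p3 → p3 → p0 → p0  → end p0, rejected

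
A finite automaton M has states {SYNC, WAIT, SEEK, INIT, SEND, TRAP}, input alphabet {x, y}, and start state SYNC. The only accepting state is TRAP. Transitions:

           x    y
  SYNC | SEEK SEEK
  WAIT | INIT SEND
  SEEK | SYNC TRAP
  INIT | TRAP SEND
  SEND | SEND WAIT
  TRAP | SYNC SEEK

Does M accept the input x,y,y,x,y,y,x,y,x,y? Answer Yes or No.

start at SYNC
read 'x': SYNC → SEEK
read 'y': SEEK → TRAP
read 'y': TRAP → SEEK
read 'x': SEEK → SYNC
read 'y': SYNC → SEEK
read 'y': SEEK → TRAP
read 'x': TRAP → SYNC
read 'y': SYNC → SEEK
read 'x': SEEK → SYNC
read 'y': SYNC → SEEK
End state SEEK is not accepting.

No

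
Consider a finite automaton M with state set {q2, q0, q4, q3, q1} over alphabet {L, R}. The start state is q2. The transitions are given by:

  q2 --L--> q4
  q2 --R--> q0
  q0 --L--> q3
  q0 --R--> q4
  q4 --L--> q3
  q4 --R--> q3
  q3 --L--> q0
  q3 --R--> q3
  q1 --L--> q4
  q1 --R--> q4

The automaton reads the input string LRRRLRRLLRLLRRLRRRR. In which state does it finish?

q3

Trace: q2 -L-> q4 -R-> q3 -R-> q3 -R-> q3 -L-> q0 -R-> q4 -R-> q3 -L-> q0 -L-> q3 -R-> q3 -L-> q0 -L-> q3 -R-> q3 -R-> q3 -L-> q0 -R-> q4 -R-> q3 -R-> q3 -R-> q3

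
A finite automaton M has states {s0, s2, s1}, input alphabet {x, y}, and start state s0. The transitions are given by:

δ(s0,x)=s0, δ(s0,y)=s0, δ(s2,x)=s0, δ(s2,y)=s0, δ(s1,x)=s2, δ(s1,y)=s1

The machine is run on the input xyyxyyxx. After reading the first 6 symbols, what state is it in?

s0 → s0 → s0 → s0 → s0 → s0 → s0
After 6 symbols: s0.

s0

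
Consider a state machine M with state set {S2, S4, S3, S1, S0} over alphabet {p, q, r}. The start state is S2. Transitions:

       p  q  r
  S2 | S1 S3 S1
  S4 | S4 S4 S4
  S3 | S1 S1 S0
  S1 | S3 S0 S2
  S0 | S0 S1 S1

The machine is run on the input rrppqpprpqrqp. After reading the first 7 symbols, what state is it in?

S2 → S1 → S2 → S1 → S3 → S1 → S3 → S1
After 7 symbols: S1.

S1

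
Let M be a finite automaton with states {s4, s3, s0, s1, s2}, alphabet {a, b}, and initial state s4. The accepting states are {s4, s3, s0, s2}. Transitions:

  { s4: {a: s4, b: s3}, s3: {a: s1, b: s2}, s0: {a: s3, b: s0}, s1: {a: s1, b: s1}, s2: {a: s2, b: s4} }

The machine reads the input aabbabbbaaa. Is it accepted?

start at s4
read 'a': s4 → s4
read 'a': s4 → s4
read 'b': s4 → s3
read 'b': s3 → s2
read 'a': s2 → s2
read 'b': s2 → s4
read 'b': s4 → s3
read 'b': s3 → s2
read 'a': s2 → s2
read 'a': s2 → s2
read 'a': s2 → s2
End state s2 is accepting.

Yes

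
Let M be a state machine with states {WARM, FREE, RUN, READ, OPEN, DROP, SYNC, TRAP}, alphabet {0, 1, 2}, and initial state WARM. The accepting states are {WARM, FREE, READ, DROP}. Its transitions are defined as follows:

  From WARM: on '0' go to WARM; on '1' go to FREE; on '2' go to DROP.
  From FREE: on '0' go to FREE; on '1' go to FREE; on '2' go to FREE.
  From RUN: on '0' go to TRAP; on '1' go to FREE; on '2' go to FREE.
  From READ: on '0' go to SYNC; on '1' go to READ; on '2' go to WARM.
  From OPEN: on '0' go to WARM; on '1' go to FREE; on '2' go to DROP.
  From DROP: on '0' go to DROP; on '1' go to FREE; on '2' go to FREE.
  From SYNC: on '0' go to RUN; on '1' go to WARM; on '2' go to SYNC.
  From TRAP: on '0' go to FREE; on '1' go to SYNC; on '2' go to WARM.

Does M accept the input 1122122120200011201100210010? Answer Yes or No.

Trace: WARM -1-> FREE -1-> FREE -2-> FREE -2-> FREE -1-> FREE -2-> FREE -2-> FREE -1-> FREE -2-> FREE -0-> FREE -2-> FREE -0-> FREE -0-> FREE -0-> FREE -1-> FREE -1-> FREE -2-> FREE -0-> FREE -1-> FREE -1-> FREE -0-> FREE -0-> FREE -2-> FREE -1-> FREE -0-> FREE -0-> FREE -1-> FREE -0-> FREE
End state FREE is accepting.

Yes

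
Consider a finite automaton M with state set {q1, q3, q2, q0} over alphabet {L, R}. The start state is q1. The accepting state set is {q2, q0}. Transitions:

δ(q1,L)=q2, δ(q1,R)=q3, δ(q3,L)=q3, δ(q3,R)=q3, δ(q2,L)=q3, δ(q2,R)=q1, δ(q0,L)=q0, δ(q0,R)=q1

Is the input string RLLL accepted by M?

No

q1 → q3 → q3 → q3 → q3
End state q3 is not accepting.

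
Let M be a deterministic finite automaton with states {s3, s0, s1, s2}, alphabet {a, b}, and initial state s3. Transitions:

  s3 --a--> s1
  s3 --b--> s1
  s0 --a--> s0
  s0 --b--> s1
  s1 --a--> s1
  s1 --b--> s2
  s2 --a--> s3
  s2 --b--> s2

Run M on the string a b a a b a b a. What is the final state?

s1

s3 → s1 → s2 → s3 → s1 → s2 → s3 → s1 → s1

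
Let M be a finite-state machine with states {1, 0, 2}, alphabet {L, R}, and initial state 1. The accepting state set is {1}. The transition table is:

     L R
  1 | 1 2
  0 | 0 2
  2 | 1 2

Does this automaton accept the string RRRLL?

1 → 2 → 2 → 2 → 1 → 1
End state 1 is accepting.

Yes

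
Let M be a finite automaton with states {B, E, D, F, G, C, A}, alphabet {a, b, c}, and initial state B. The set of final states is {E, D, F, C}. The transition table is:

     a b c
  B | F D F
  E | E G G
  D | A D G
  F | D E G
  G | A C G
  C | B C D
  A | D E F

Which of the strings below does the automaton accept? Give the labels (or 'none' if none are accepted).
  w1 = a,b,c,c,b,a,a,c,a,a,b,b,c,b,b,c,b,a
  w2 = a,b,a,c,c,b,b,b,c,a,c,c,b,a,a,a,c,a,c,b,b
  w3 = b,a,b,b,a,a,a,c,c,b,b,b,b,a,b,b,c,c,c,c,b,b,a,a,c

none

w1:
  start at B
  read 'a': B → F
  read 'b': F → E
  read 'c': E → G
  read 'c': G → G
  read 'b': G → C
  read 'a': C → B
  read 'a': B → F
  read 'c': F → G
  read 'a': G → A
  read 'a': A → D
  read 'b': D → D
  read 'b': D → D
  read 'c': D → G
  read 'b': G → C
  read 'b': C → C
  read 'c': C → D
  read 'b': D → D
  read 'a': D → A
  end A, rejected
w2:
  start at B
  read 'a': B → F
  read 'b': F → E
  read 'a': E → E
  read 'c': E → G
  read 'c': G → G
  read 'b': G → C
  read 'b': C → C
  read 'b': C → C
  read 'c': C → D
  read 'a': D → A
  read 'c': A → F
  read 'c': F → G
  read 'b': G → C
  read 'a': C → B
  read 'a': B → F
  read 'a': F → D
  read 'c': D → G
  read 'a': G → A
  read 'c': A → F
  read 'b': F → E
  read 'b': E → G
  end G, rejected
w3:
  start at B
  read 'b': B → D
  read 'a': D → A
  read 'b': A → E
  read 'b': E → G
  read 'a': G → A
  read 'a': A → D
  read 'a': D → A
  read 'c': A → F
  read 'c': F → G
  read 'b': G → C
  read 'b': C → C
  read 'b': C → C
  read 'b': C → C
  read 'a': C → B
  read 'b': B → D
  read 'b': D → D
  read 'c': D → G
  read 'c': G → G
  read 'c': G → G
  read 'c': G → G
  read 'b': G → C
  read 'b': C → C
  read 'a': C → B
  read 'a': B → F
  read 'c': F → G
  end G, rejected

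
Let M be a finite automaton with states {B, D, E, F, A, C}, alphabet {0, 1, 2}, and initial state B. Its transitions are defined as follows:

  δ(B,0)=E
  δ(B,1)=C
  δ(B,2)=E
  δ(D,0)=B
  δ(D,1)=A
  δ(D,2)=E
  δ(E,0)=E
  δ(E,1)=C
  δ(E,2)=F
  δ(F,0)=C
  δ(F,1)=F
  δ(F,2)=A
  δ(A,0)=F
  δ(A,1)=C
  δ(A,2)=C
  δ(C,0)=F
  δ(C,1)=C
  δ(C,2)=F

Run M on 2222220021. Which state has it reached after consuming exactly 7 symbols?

F

B → E → F → A → C → F → A → F
After 7 symbols: F.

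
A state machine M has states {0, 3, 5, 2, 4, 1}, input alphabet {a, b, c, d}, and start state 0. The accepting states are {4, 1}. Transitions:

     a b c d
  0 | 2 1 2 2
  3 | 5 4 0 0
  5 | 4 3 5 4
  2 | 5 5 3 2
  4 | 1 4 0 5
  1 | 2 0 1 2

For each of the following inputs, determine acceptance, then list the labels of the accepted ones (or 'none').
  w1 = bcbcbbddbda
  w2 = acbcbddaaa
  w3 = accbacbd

w1:
  start at 0
  read 'b': 0 → 1
  read 'c': 1 → 1
  read 'b': 1 → 0
  read 'c': 0 → 2
  read 'b': 2 → 5
  read 'b': 5 → 3
  read 'd': 3 → 0
  read 'd': 0 → 2
  read 'b': 2 → 5
  read 'd': 5 → 4
  read 'a': 4 → 1
  end 1, accepted
w2:
  start at 0
  read 'a': 0 → 2
  read 'c': 2 → 3
  read 'b': 3 → 4
  read 'c': 4 → 0
  read 'b': 0 → 1
  read 'd': 1 → 2
  read 'd': 2 → 2
  read 'a': 2 → 5
  read 'a': 5 → 4
  read 'a': 4 → 1
  end 1, accepted
w3:
  start at 0
  read 'a': 0 → 2
  read 'c': 2 → 3
  read 'c': 3 → 0
  read 'b': 0 → 1
  read 'a': 1 → 2
  read 'c': 2 → 3
  read 'b': 3 → 4
  read 'd': 4 → 5
  end 5, rejected

w1, w2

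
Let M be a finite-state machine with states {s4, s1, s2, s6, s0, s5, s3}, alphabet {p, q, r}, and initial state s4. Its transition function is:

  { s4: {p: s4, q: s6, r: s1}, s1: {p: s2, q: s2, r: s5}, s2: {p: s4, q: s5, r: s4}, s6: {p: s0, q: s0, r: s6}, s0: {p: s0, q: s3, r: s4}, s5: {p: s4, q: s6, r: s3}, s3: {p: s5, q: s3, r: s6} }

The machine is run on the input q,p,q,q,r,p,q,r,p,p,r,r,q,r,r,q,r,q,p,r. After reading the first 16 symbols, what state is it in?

s2

s4 → s6 → s0 → s3 → s3 → s6 → s0 → s3 → s6 → s0 → s0 → s4 → s1 → s2 → s4 → s1 → s2
After 16 symbols: s2.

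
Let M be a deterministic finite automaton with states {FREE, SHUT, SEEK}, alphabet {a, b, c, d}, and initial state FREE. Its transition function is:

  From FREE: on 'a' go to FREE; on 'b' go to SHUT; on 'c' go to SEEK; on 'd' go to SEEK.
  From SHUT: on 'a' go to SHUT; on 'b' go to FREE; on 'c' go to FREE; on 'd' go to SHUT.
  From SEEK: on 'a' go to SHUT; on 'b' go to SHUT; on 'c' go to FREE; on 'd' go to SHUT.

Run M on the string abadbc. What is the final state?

start at FREE
read 'a': FREE → FREE
read 'b': FREE → SHUT
read 'a': SHUT → SHUT
read 'd': SHUT → SHUT
read 'b': SHUT → FREE
read 'c': FREE → SEEK

SEEK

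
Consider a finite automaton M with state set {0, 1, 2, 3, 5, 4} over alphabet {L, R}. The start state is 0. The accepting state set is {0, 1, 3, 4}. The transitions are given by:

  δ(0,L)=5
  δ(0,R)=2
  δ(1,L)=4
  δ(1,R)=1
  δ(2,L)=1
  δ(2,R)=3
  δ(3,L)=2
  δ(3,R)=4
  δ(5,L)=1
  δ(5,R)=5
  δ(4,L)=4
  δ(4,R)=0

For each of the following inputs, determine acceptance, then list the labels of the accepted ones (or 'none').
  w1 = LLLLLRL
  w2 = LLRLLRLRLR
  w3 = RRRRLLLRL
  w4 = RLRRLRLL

w2, w4

w1: Trace: 0 -L-> 5 -L-> 1 -L-> 4 -L-> 4 -L-> 4 -R-> 0 -L-> 5  → end 5, rejected
w2: Trace: 0 -L-> 5 -L-> 1 -R-> 1 -L-> 4 -L-> 4 -R-> 0 -L-> 5 -R-> 5 -L-> 1 -R-> 1  → end 1, accepted
w3: Trace: 0 -R-> 2 -R-> 3 -R-> 4 -R-> 0 -L-> 5 -L-> 1 -L-> 4 -R-> 0 -L-> 5  → end 5, rejected
w4: Trace: 0 -R-> 2 -L-> 1 -R-> 1 -R-> 1 -L-> 4 -R-> 0 -L-> 5 -L-> 1  → end 1, accepted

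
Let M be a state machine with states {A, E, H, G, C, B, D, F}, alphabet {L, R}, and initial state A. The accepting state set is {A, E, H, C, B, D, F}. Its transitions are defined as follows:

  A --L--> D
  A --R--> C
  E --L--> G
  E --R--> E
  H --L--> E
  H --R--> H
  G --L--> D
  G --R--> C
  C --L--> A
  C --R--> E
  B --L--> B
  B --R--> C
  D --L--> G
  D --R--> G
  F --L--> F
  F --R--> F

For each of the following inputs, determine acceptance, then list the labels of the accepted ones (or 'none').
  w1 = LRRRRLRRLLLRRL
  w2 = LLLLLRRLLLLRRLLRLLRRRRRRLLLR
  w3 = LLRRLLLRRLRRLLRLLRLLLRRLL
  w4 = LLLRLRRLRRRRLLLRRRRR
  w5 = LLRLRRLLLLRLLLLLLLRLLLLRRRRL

w1: A → D → G → C → E → E → G → C → E → G → D → G → C → E → G  → end G, rejected
w2: A → D → G → D → G → D → G → C → A → D → G → D → G → C → A → D → G → D → G → C → E → E → E → E → E → G → D → G → C  → end C, accepted
w3: A → D → G → C → E → G → D → G → C → E → G → C → E → G → D → G → D → G → C → A → D → G → C → E → G → D  → end D, accepted
w4: A → D → G → D → G → D → G → C → A → C → E → E → E → G → D → G → C → E → E → E → E  → end E, accepted
w5: A → D → G → C → A → C → E → G → D → G → D → G → D → G → D → G → D → G → D → G → D → G → D → G → C → E → E → E → G  → end G, rejected

w2, w3, w4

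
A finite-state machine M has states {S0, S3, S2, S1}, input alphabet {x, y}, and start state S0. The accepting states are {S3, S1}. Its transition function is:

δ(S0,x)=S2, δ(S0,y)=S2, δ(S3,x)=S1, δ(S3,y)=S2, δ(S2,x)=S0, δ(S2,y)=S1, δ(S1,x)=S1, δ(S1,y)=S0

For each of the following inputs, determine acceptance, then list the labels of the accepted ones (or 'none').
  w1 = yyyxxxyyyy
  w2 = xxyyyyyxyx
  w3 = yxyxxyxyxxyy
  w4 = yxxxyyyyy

w1, w3, w4

w1:
  start at S0
  read 'y': S0 → S2
  read 'y': S2 → S1
  read 'y': S1 → S0
  read 'x': S0 → S2
  read 'x': S2 → S0
  read 'x': S0 → S2
  read 'y': S2 → S1
  read 'y': S1 → S0
  read 'y': S0 → S2
  read 'y': S2 → S1
  end S1, accepted
w2:
  start at S0
  read 'x': S0 → S2
  read 'x': S2 → S0
  read 'y': S0 → S2
  read 'y': S2 → S1
  read 'y': S1 → S0
  read 'y': S0 → S2
  read 'y': S2 → S1
  read 'x': S1 → S1
  read 'y': S1 → S0
  read 'x': S0 → S2
  end S2, rejected
w3:
  start at S0
  read 'y': S0 → S2
  read 'x': S2 → S0
  read 'y': S0 → S2
  read 'x': S2 → S0
  read 'x': S0 → S2
  read 'y': S2 → S1
  read 'x': S1 → S1
  read 'y': S1 → S0
  read 'x': S0 → S2
  read 'x': S2 → S0
  read 'y': S0 → S2
  read 'y': S2 → S1
  end S1, accepted
w4:
  start at S0
  read 'y': S0 → S2
  read 'x': S2 → S0
  read 'x': S0 → S2
  read 'x': S2 → S0
  read 'y': S0 → S2
  read 'y': S2 → S1
  read 'y': S1 → S0
  read 'y': S0 → S2
  read 'y': S2 → S1
  end S1, accepted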